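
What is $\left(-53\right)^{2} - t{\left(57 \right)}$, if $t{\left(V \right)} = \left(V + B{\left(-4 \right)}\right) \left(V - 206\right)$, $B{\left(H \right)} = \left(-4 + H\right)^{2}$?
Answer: $20838$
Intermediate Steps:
$t{\left(V \right)} = \left(-206 + V\right) \left(64 + V\right)$ ($t{\left(V \right)} = \left(V + \left(-4 - 4\right)^{2}\right) \left(V - 206\right) = \left(V + \left(-8\right)^{2}\right) \left(-206 + V\right) = \left(V + 64\right) \left(-206 + V\right) = \left(64 + V\right) \left(-206 + V\right) = \left(-206 + V\right) \left(64 + V\right)$)
$\left(-53\right)^{2} - t{\left(57 \right)} = \left(-53\right)^{2} - \left(-13184 + 57^{2} - 8094\right) = 2809 - \left(-13184 + 3249 - 8094\right) = 2809 - -18029 = 2809 + 18029 = 20838$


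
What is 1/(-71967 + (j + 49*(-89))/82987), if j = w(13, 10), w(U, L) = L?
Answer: -82987/5972329780 ≈ -1.3895e-5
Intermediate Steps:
j = 10
1/(-71967 + (j + 49*(-89))/82987) = 1/(-71967 + (10 + 49*(-89))/82987) = 1/(-71967 + (10 - 4361)*(1/82987)) = 1/(-71967 - 4351*1/82987) = 1/(-71967 - 4351/82987) = 1/(-5972329780/82987) = -82987/5972329780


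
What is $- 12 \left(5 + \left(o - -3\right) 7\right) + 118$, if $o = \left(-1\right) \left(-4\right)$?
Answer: $-530$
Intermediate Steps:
$o = 4$
$- 12 \left(5 + \left(o - -3\right) 7\right) + 118 = - 12 \left(5 + \left(4 - -3\right) 7\right) + 118 = - 12 \left(5 + \left(4 + 3\right) 7\right) + 118 = - 12 \left(5 + 7 \cdot 7\right) + 118 = - 12 \left(5 + 49\right) + 118 = \left(-12\right) 54 + 118 = -648 + 118 = -530$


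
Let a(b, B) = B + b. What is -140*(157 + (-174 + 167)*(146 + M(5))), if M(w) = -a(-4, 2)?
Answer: 123060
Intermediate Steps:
M(w) = 2 (M(w) = -(2 - 4) = -1*(-2) = 2)
-140*(157 + (-174 + 167)*(146 + M(5))) = -140*(157 + (-174 + 167)*(146 + 2)) = -140*(157 - 7*148) = -140*(157 - 1036) = -140*(-879) = 123060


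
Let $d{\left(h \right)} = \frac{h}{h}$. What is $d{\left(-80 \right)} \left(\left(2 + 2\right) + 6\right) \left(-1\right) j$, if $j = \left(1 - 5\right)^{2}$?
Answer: $-160$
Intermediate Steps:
$j = 16$ ($j = \left(-4\right)^{2} = 16$)
$d{\left(h \right)} = 1$
$d{\left(-80 \right)} \left(\left(2 + 2\right) + 6\right) \left(-1\right) j = 1 \left(\left(2 + 2\right) + 6\right) \left(-1\right) 16 = 1 \left(4 + 6\right) \left(-1\right) 16 = 1 \cdot 10 \left(-1\right) 16 = 1 \left(\left(-10\right) 16\right) = 1 \left(-160\right) = -160$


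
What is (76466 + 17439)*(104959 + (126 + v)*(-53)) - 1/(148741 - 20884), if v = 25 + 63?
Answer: 1124004233352944/127857 ≈ 8.7911e+9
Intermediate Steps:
v = 88
(76466 + 17439)*(104959 + (126 + v)*(-53)) - 1/(148741 - 20884) = (76466 + 17439)*(104959 + (126 + 88)*(-53)) - 1/(148741 - 20884) = 93905*(104959 + 214*(-53)) - 1/127857 = 93905*(104959 - 11342) - 1*1/127857 = 93905*93617 - 1/127857 = 8791104385 - 1/127857 = 1124004233352944/127857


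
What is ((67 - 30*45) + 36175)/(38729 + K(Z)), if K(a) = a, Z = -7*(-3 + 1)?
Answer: 34892/38743 ≈ 0.90060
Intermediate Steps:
Z = 14 (Z = -7*(-2) = 14)
((67 - 30*45) + 36175)/(38729 + K(Z)) = ((67 - 30*45) + 36175)/(38729 + 14) = ((67 - 1350) + 36175)/38743 = (-1283 + 36175)*(1/38743) = 34892*(1/38743) = 34892/38743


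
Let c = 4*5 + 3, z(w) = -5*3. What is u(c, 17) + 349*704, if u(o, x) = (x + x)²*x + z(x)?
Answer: 265333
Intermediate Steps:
z(w) = -15
c = 23 (c = 20 + 3 = 23)
u(o, x) = -15 + 4*x³ (u(o, x) = (x + x)²*x - 15 = (2*x)²*x - 15 = (4*x²)*x - 15 = 4*x³ - 15 = -15 + 4*x³)
u(c, 17) + 349*704 = (-15 + 4*17³) + 349*704 = (-15 + 4*4913) + 245696 = (-15 + 19652) + 245696 = 19637 + 245696 = 265333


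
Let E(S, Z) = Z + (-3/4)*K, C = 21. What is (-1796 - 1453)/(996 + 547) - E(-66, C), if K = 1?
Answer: -137979/6172 ≈ -22.356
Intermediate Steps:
E(S, Z) = -3/4 + Z (E(S, Z) = Z - 3/4*1 = Z - 3/4 = -3/4 + Z)
(-1796 - 1453)/(996 + 547) - E(-66, C) = (-1796 - 1453)/(996 + 547) - (-3/4 + 21) = -3249/1543 - 1*81/4 = -3249*1/1543 - 81/4 = -3249/1543 - 81/4 = -137979/6172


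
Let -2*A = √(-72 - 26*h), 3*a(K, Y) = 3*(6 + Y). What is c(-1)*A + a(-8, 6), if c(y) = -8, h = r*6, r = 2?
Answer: 12 + 32*I*√6 ≈ 12.0 + 78.384*I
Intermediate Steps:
h = 12 (h = 2*6 = 12)
a(K, Y) = 6 + Y (a(K, Y) = (3*(6 + Y))/3 = (18 + 3*Y)/3 = 6 + Y)
A = -4*I*√6 (A = -√(-72 - 26*12)/2 = -√(-72 - 312)/2 = -4*I*√6 ≈ -9.798*I)
c(-1)*A + a(-8, 6) = -(-32)*I*√6 + (6 + 6) = 32*I*√6 + 12 = 12 + 32*I*√6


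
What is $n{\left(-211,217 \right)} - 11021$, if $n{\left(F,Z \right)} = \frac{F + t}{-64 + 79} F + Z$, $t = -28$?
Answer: $- \frac{111631}{15} \approx -7442.1$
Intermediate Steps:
$n{\left(F,Z \right)} = Z + F \left(- \frac{28}{15} + \frac{F}{15}\right)$ ($n{\left(F,Z \right)} = \frac{F - 28}{-64 + 79} F + Z = \frac{-28 + F}{15} F + Z = \left(-28 + F\right) \frac{1}{15} F + Z = \left(- \frac{28}{15} + \frac{F}{15}\right) F + Z = F \left(- \frac{28}{15} + \frac{F}{15}\right) + Z = Z + F \left(- \frac{28}{15} + \frac{F}{15}\right)$)
$n{\left(-211,217 \right)} - 11021 = \left(217 - - \frac{5908}{15} + \frac{\left(-211\right)^{2}}{15}\right) - 11021 = \left(217 + \frac{5908}{15} + \frac{1}{15} \cdot 44521\right) - 11021 = \left(217 + \frac{5908}{15} + \frac{44521}{15}\right) - 11021 = \frac{53684}{15} - 11021 = - \frac{111631}{15}$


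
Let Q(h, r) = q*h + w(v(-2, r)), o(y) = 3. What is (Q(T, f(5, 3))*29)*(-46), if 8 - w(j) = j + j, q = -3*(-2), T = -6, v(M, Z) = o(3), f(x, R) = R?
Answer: 45356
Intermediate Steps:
v(M, Z) = 3
q = 6
w(j) = 8 - 2*j (w(j) = 8 - (j + j) = 8 - 2*j)
Q(h, r) = 2 + 6*h (Q(h, r) = 6*h + (8 - 2*3) = 6*h + (8 - 6) = 6*h + 2 = 2 + 6*h)
(Q(T, f(5, 3))*29)*(-46) = ((2 + 6*(-6))*29)*(-46) = ((2 - 36)*29)*(-46) = -34*29*(-46) = -986*(-46) = 45356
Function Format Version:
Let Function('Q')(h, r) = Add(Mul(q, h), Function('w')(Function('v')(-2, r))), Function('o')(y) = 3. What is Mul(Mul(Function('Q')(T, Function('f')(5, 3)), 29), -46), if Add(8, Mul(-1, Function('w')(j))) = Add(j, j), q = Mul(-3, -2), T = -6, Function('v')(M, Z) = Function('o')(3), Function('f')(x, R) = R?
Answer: 45356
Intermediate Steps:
Function('v')(M, Z) = 3
q = 6
Function('w')(j) = Add(8, Mul(-2, j)) (Function('w')(j) = Add(8, Mul(-1, Add(j, j))) = Add(8, Mul(-1, Mul(2, j))) = Add(8, Mul(-2, j)))
Function('Q')(h, r) = Add(2, Mul(6, h)) (Function('Q')(h, r) = Add(Mul(6, h), Add(8, Mul(-2, 3))) = Add(Mul(6, h), Add(8, -6)) = Add(Mul(6, h), 2) = Add(2, Mul(6, h)))
Mul(Mul(Function('Q')(T, Function('f')(5, 3)), 29), -46) = Mul(Mul(Add(2, Mul(6, -6)), 29), -46) = Mul(Mul(Add(2, -36), 29), -46) = Mul(Mul(-34, 29), -46) = Mul(-986, -46) = 45356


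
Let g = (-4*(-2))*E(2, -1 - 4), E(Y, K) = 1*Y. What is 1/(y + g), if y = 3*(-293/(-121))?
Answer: 121/2815 ≈ 0.042984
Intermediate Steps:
E(Y, K) = Y
g = 16 (g = -4*(-2)*2 = 8*2 = 16)
y = 879/121 (y = 3*(-293*(-1/121)) = 3*(293/121) = 879/121 ≈ 7.2645)
1/(y + g) = 1/(879/121 + 16) = 1/(2815/121) = 121/2815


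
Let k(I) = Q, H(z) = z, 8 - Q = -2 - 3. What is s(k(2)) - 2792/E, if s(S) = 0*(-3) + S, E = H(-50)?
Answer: 1721/25 ≈ 68.840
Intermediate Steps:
Q = 13 (Q = 8 - (-2 - 3) = 8 - 1*(-5) = 8 + 5 = 13)
k(I) = 13
E = -50
s(S) = S (s(S) = 0 + S = S)
s(k(2)) - 2792/E = 13 - 2792/(-50) = 13 - 2792*(-1)/50 = 13 - 1*(-1396/25) = 13 + 1396/25 = 1721/25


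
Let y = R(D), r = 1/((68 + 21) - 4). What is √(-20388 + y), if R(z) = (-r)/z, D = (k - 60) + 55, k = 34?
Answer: I*√123882077765/2465 ≈ 142.79*I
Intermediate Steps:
r = 1/85 (r = 1/(89 - 4) = 1/85 ≈ 0.011765)
D = 29 (D = (34 - 60) + 55 = -26 + 55 = 29)
R(z) = -1/(85*z) (R(z) = (-1*1/85)/z = -1/(85*z))
y = -1/2465 (y = -1/85/29 = -1/85*1/29 = -1/2465 ≈ -0.00040568)
√(-20388 + y) = √(-20388 - 1/2465) = √(-50256421/2465) = I*√123882077765/2465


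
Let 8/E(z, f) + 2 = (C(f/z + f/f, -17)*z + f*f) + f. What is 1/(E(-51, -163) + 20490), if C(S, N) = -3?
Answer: 26557/544152938 ≈ 4.8804e-5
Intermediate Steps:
E(z, f) = 8/(-2 + f + f² - 3*z) (E(z, f) = 8/(-2 + ((-3*z + f*f) + f)) = 8/(-2 + ((-3*z + f²) + f)) = 8/(-2 + ((f² - 3*z) + f)) = 8/(-2 + (f + f² - 3*z)) = 8/(-2 + f + f² - 3*z))
1/(E(-51, -163) + 20490) = 1/(8/(-2 - 163 + (-163)² - 3*(-51)) + 20490) = 1/(8/(-2 - 163 + 26569 + 153) + 20490) = 1/(8/26557 + 20490) = 1/(544152938/26557) = 26557/544152938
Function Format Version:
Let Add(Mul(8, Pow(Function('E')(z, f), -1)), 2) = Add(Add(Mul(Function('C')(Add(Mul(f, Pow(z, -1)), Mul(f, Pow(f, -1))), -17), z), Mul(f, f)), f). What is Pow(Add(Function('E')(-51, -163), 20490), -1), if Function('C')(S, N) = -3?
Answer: Rational(26557, 544152938) ≈ 4.8804e-5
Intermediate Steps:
Function('E')(z, f) = Mul(8, Pow(Add(-2, f, Pow(f, 2), Mul(-3, z)), -1)) (Function('E')(z, f) = Mul(8, Pow(Add(-2, Add(Add(Mul(-3, z), Mul(f, f)), f)), -1)) = Mul(8, Pow(Add(-2, Add(Add(Mul(-3, z), Pow(f, 2)), f)), -1)) = Mul(8, Pow(Add(-2, Add(Add(Pow(f, 2), Mul(-3, z)), f)), -1)) = Mul(8, Pow(Add(-2, Add(f, Pow(f, 2), Mul(-3, z))), -1)) = Mul(8, Pow(Add(-2, f, Pow(f, 2), Mul(-3, z)), -1)))
Pow(Add(Function('E')(-51, -163), 20490), -1) = Pow(Add(Mul(8, Pow(Add(-2, -163, Pow(-163, 2), Mul(-3, -51)), -1)), 20490), -1) = Pow(Add(Mul(8, Pow(Add(-2, -163, 26569, 153), -1)), 20490), -1) = Pow(Add(Mul(8, Pow(26557, -1)), 20490), -1) = Pow(Add(Mul(8, Rational(1, 26557)), 20490), -1) = Pow(Add(Rational(8, 26557), 20490), -1) = Pow(Rational(544152938, 26557), -1) = Rational(26557, 544152938)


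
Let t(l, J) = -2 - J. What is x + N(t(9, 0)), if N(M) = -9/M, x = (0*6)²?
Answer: 9/2 ≈ 4.5000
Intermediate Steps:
x = 0 (x = 0² = 0)
x + N(t(9, 0)) = 0 - 9/(-2 - 1*0) = 0 - 9/(-2 + 0) = 0 - 9/(-2) = 0 - 9*(-½) = 0 + 9/2 = 9/2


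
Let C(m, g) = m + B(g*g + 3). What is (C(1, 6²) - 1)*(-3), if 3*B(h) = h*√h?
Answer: -1299*√1299 ≈ -46818.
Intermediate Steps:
B(h) = h^(3/2)/3 (B(h) = (h*√h)/3 = h^(3/2)/3)
C(m, g) = m + (3 + g²)^(3/2)/3 (C(m, g) = m + (g*g + 3)^(3/2)/3 = m + (g² + 3)^(3/2)/3 = m + (3 + g²)^(3/2)/3)
(C(1, 6²) - 1)*(-3) = ((1 + (3 + (6²)²)^(3/2)/3) - 1)*(-3) = ((1 + (3 + 36²)^(3/2)/3) - 1)*(-3) = ((1 + (3 + 1296)^(3/2)/3) - 1)*(-3) = ((1 + 1299^(3/2)/3) - 1)*(-3) = ((1 + (1299*√1299)/3) - 1)*(-3) = ((1 + 433*√1299) - 1)*(-3) = (433*√1299)*(-3) = -1299*√1299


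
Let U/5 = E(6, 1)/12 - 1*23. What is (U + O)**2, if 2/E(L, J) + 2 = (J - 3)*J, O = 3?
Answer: 7252249/576 ≈ 12591.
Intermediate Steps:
E(L, J) = 2/(-2 + J*(-3 + J)) (E(L, J) = 2/(-2 + (J - 3)*J) = 2/(-2 + (-3 + J)*J) = 2/(-2 + J*(-3 + J)))
U = -2765/24 (U = 5*((2/(-2 + 1**2 - 3*1))/12 - 1*23) = 5*((2/(-2 + 1 - 3))*(1/12) - 23) = 5*((2/(-4))*(1/12) - 23) = 5*((2*(-1/4))*(1/12) - 23) = 5*(-1/2*1/12 - 23) = 5*(-1/24 - 23) = 5*(-553/24) = -2765/24 ≈ -115.21)
(U + O)**2 = (-2765/24 + 3)**2 = (-2693/24)**2 = 7252249/576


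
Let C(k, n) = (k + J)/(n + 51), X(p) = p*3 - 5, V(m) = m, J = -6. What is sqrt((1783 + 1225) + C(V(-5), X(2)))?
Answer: sqrt(2033265)/26 ≈ 54.843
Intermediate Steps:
X(p) = -5 + 3*p (X(p) = 3*p - 5 = -5 + 3*p)
C(k, n) = (-6 + k)/(51 + n) (C(k, n) = (k - 6)/(n + 51) = (-6 + k)/(51 + n))
sqrt((1783 + 1225) + C(V(-5), X(2))) = sqrt((1783 + 1225) + (-6 - 5)/(51 + (-5 + 3*2))) = sqrt(3008 - 11/(51 + (-5 + 6))) = sqrt(3008 - 11/(51 + 1)) = sqrt(3008 - 11/52) = sqrt(156405/52) = sqrt(2033265)/26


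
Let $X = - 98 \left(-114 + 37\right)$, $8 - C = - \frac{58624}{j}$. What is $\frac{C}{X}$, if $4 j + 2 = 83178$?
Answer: $\frac{56244}{39227881} \approx 0.0014338$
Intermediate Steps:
$j = 20794$ ($j = - \frac{1}{2} + \frac{1}{4} \cdot 83178 = - \frac{1}{2} + \frac{41589}{2} = 20794$)
$C = \frac{112488}{10397}$ ($C = 8 - - \frac{58624}{20794} = 8 - \left(-58624\right) \frac{1}{20794} = 8 - - \frac{29312}{10397} = 8 + \frac{29312}{10397} = \frac{112488}{10397} \approx 10.819$)
$X = 7546$ ($X = \left(-98\right) \left(-77\right) = 7546$)
$\frac{C}{X} = \frac{112488}{10397 \cdot 7546} = \frac{112488}{10397} \cdot \frac{1}{7546} = \frac{56244}{39227881}$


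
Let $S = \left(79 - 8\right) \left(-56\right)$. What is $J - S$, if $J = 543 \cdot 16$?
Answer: $12664$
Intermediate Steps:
$S = -3976$ ($S = 71 \left(-56\right) = -3976$)
$J = 8688$
$J - S = 8688 - -3976 = 8688 + 3976 = 12664$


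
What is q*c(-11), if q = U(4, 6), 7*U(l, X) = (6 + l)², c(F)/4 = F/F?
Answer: 400/7 ≈ 57.143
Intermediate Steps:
c(F) = 4 (c(F) = 4*(F/F) = 4*1 = 4)
U(l, X) = (6 + l)²/7
q = 100/7 (q = (6 + 4)²/7 = (⅐)*10² = (⅐)*100 = 100/7 ≈ 14.286)
q*c(-11) = (100/7)*4 = 400/7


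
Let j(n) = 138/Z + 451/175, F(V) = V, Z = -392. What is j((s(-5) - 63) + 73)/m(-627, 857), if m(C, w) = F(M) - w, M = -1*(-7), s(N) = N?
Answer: -10903/4165000 ≈ -0.0026178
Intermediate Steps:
M = 7
j(n) = 10903/4900 (j(n) = 138/(-392) + 451/175 = 138*(-1/392) + 451*(1/175) = -69/196 + 451/175 = 10903/4900)
m(C, w) = 7 - w
j((s(-5) - 63) + 73)/m(-627, 857) = 10903/(4900*(7 - 1*857)) = 10903/(4900*(7 - 857)) = (10903/4900)/(-850) = (10903/4900)*(-1/850) = -10903/4165000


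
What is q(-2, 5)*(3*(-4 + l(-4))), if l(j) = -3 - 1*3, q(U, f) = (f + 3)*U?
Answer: 480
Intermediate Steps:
q(U, f) = U*(3 + f) (q(U, f) = (3 + f)*U = U*(3 + f))
l(j) = -6 (l(j) = -3 - 3 = -6)
q(-2, 5)*(3*(-4 + l(-4))) = (-2*(3 + 5))*(3*(-4 - 6)) = (-2*8)*(3*(-10)) = -16*(-30) = 480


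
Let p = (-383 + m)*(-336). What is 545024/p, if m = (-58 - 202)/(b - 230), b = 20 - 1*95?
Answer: 2077904/489531 ≈ 4.2447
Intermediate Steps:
b = -75 (b = 20 - 95 = -75)
m = 52/61 (m = (-58 - 202)/(-75 - 230) = -260/(-305) = -260*(-1/305) = 52/61 ≈ 0.85246)
p = 7832496/61 (p = (-383 + 52/61)*(-336) = -23311/61*(-336) = 7832496/61 ≈ 1.2840e+5)
545024/p = 545024/(7832496/61) = 545024*(61/7832496) = 2077904/489531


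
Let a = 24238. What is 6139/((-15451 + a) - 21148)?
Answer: -6139/12361 ≈ -0.49664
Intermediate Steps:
6139/((-15451 + a) - 21148) = 6139/((-15451 + 24238) - 21148) = 6139/(8787 - 21148) = 6139/(-12361) = 6139*(-1/12361) = -6139/12361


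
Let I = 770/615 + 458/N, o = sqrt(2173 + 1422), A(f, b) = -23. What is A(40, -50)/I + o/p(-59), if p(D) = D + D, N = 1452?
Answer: -684618/46657 - sqrt(3595)/118 ≈ -15.182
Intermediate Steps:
o = sqrt(3595) ≈ 59.958
p(D) = 2*D
I = 46657/29766 (I = 770/615 + 458/1452 = 770*(1/615) + 458*(1/1452) = 154/123 + 229/726 = 46657/29766 ≈ 1.5675)
A(40, -50)/I + o/p(-59) = -23/46657/29766 + sqrt(3595)/((2*(-59))) = -23*29766/46657 + sqrt(3595)/(-118) = -684618/46657 + sqrt(3595)*(-1/118) = -684618/46657 - sqrt(3595)/118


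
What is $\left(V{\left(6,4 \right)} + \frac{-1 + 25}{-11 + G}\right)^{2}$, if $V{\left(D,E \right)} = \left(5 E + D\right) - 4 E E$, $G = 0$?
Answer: $\frac{335915584}{121} \approx 2.7762 \cdot 10^{6}$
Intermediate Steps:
$V{\left(D,E \right)} = - 4 E^{2} \left(D + 5 E\right)$ ($V{\left(D,E \right)} = \left(D + 5 E\right) \left(- 4 E^{2}\right) = - 4 E^{2} \left(D + 5 E\right)$)
$\left(V{\left(6,4 \right)} + \frac{-1 + 25}{-11 + G}\right)^{2} = \left(4 \cdot 4^{2} \left(\left(-1\right) 6 - 20\right) + \frac{-1 + 25}{-11 + 0}\right)^{2} = \left(4 \cdot 16 \left(-6 - 20\right) + \frac{24}{-11}\right)^{2} = \left(4 \cdot 16 \left(-26\right) + 24 \left(- \frac{1}{11}\right)\right)^{2} = \left(-1664 - \frac{24}{11}\right)^{2} = \left(- \frac{18328}{11}\right)^{2} = \frac{335915584}{121}$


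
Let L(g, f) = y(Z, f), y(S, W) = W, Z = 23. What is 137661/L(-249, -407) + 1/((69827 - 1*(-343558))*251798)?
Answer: -14329066893737623/42364433105610 ≈ -338.23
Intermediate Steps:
L(g, f) = f
137661/L(-249, -407) + 1/((69827 - 1*(-343558))*251798) = 137661/(-407) + 1/((69827 - 1*(-343558))*251798) = 137661*(-1/407) + (1/251798)/(69827 + 343558) = -137661/407 + (1/251798)/413385 = -137661/407 + (1/413385)*(1/251798) = -137661/407 + 1/104089516230 = -14329066893737623/42364433105610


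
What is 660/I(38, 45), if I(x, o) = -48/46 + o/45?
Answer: -15180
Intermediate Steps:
I(x, o) = -24/23 + o/45 (I(x, o) = -48*1/46 + o*(1/45) = -24/23 + o/45)
660/I(38, 45) = 660/(-24/23 + (1/45)*45) = 660/(-24/23 + 1) = 660/(-1/23) = 660*(-23) = -15180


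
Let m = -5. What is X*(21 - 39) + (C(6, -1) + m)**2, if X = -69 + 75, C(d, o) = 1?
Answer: -92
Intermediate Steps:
X = 6
X*(21 - 39) + (C(6, -1) + m)**2 = 6*(21 - 39) + (1 - 5)**2 = 6*(-18) + (-4)**2 = -108 + 16 = -92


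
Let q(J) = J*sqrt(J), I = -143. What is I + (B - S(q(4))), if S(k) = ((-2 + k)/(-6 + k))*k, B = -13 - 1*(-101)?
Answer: -79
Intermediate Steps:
q(J) = J**(3/2)
B = 88 (B = -13 + 101 = 88)
S(k) = k*(-2 + k)/(-6 + k) (S(k) = ((-2 + k)/(-6 + k))*k = k*(-2 + k)/(-6 + k))
I + (B - S(q(4))) = -143 + (88 - 4**(3/2)*(-2 + 4**(3/2))/(-6 + 4**(3/2))) = -143 + (88 - 8*(-2 + 8)/(-6 + 8)) = -143 + (88 - 8*6/2) = -143 + (88 - 1*24) = -143 + (88 - 24) = -143 + 64 = -79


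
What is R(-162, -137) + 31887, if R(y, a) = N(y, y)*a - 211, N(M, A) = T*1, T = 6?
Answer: 30854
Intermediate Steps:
N(M, A) = 6 (N(M, A) = 6*1 = 6)
R(y, a) = -211 + 6*a (R(y, a) = 6*a - 211 = -211 + 6*a)
R(-162, -137) + 31887 = (-211 + 6*(-137)) + 31887 = (-211 - 822) + 31887 = -1033 + 31887 = 30854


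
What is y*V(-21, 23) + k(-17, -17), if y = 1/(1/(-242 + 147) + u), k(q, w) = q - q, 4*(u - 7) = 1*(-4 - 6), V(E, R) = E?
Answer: -3990/853 ≈ -4.6776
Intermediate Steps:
u = 9/2 (u = 7 + (1*(-4 - 6))/4 = 7 + (1*(-10))/4 = 7 + (¼)*(-10) = 7 - 5/2 = 9/2 ≈ 4.5000)
k(q, w) = 0
y = 190/853 (y = 1/(1/(-242 + 147) + 9/2) = 1/(1/(-95) + 9/2) = 1/(-1/95 + 9/2) = 1/(853/190) = 190/853 ≈ 0.22274)
y*V(-21, 23) + k(-17, -17) = (190/853)*(-21) + 0 = -3990/853 + 0 = -3990/853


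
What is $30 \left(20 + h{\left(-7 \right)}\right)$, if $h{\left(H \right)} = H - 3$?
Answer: $300$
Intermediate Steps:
$h{\left(H \right)} = -3 + H$ ($h{\left(H \right)} = H - 3 = -3 + H$)
$30 \left(20 + h{\left(-7 \right)}\right) = 30 \left(20 - 10\right) = 30 \cdot 10 = 300$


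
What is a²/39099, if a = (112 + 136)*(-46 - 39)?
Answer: 444366400/39099 ≈ 11365.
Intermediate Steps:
a = -21080 (a = 248*(-85) = -21080)
a²/39099 = (-21080)²/39099 = 444366400*(1/39099) = 444366400/39099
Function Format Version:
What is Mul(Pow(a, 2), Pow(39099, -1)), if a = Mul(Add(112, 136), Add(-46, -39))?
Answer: Rational(444366400, 39099) ≈ 11365.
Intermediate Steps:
a = -21080 (a = Mul(248, -85) = -21080)
Mul(Pow(a, 2), Pow(39099, -1)) = Mul(Pow(-21080, 2), Pow(39099, -1)) = Mul(444366400, Rational(1, 39099)) = Rational(444366400, 39099)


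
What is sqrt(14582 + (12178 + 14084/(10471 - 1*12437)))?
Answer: sqrt(25850971354)/983 ≈ 163.56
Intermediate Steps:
sqrt(14582 + (12178 + 14084/(10471 - 1*12437))) = sqrt(14582 + (12178 + 14084/(10471 - 12437))) = sqrt(14582 + (12178 + 14084/(-1966))) = sqrt(14582 + (12178 + 14084*(-1/1966))) = sqrt(14582 + (12178 - 7042/983)) = sqrt(14582 + 11963932/983) = sqrt(26298038/983) = sqrt(25850971354)/983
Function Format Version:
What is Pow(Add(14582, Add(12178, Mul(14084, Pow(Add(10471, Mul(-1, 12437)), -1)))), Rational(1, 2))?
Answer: Mul(Rational(1, 983), Pow(25850971354, Rational(1, 2))) ≈ 163.56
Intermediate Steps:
Pow(Add(14582, Add(12178, Mul(14084, Pow(Add(10471, Mul(-1, 12437)), -1)))), Rational(1, 2)) = Pow(Add(14582, Add(12178, Mul(14084, Pow(Add(10471, -12437), -1)))), Rational(1, 2)) = Pow(Add(14582, Add(12178, Mul(14084, Pow(-1966, -1)))), Rational(1, 2)) = Pow(Add(14582, Add(12178, Mul(14084, Rational(-1, 1966)))), Rational(1, 2)) = Pow(Add(14582, Add(12178, Rational(-7042, 983))), Rational(1, 2)) = Pow(Add(14582, Rational(11963932, 983)), Rational(1, 2)) = Pow(Rational(26298038, 983), Rational(1, 2)) = Mul(Rational(1, 983), Pow(25850971354, Rational(1, 2)))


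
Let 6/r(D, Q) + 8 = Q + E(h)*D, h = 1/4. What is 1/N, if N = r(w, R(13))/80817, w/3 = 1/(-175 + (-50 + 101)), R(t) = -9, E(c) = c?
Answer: -7330015/32 ≈ -2.2906e+5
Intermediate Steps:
h = 1/4 ≈ 0.25000
w = -3/124 (w = 3/(-175 + (-50 + 101)) = 3/(-175 + 51) = 3/(-124) = 3*(-1/124) = -3/124 ≈ -0.024194)
r(D, Q) = 6/(-8 + Q + D/4) (r(D, Q) = 6/(-8 + (Q + D/4)) = 6/(-8 + Q + D/4))
N = -32/7330015 (N = (24/(-32 - 3/124 + 4*(-9)))/80817 = (24/(-32 - 3/124 - 36))*(1/80817) = (24/(-8435/124))*(1/80817) = (24*(-124/8435))*(1/80817) = -2976/8435*1/80817 = -32/7330015 ≈ -4.3656e-6)
1/N = 1/(-32/7330015) = -7330015/32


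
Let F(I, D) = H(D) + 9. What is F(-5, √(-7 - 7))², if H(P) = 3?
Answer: 144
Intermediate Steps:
F(I, D) = 12 (F(I, D) = 3 + 9 = 12)
F(-5, √(-7 - 7))² = 12² = 144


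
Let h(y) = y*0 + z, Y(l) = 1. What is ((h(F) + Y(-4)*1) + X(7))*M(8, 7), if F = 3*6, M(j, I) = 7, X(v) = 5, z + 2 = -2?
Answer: 14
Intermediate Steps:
z = -4 (z = -2 - 2 = -4)
F = 18
h(y) = -4 (h(y) = y*0 - 4 = 0 - 4 = -4)
((h(F) + Y(-4)*1) + X(7))*M(8, 7) = ((-4 + 1*1) + 5)*7 = ((-4 + 1) + 5)*7 = (-3 + 5)*7 = 2*7 = 14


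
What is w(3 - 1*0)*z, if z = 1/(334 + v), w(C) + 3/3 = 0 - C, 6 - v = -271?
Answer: -4/611 ≈ -0.0065466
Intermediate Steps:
v = 277 (v = 6 - 1*(-271) = 6 + 271 = 277)
w(C) = -1 - C (w(C) = -1 + (0 - C) = -1 - C)
z = 1/611 (z = 1/(334 + 277) = 1/611 ≈ 0.0016367)
w(3 - 1*0)*z = (-1 - (3 - 1*0))*(1/611) = (-1 - (3 + 0))*(1/611) = (-1 - 1*3)*(1/611) = (-1 - 3)*(1/611) = -4*1/611 = -4/611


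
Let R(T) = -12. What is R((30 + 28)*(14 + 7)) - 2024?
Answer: -2036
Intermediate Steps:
R((30 + 28)*(14 + 7)) - 2024 = -12 - 2024 = -2036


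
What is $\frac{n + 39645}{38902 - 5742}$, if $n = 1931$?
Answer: $\frac{5197}{4145} \approx 1.2538$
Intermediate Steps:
$\frac{n + 39645}{38902 - 5742} = \frac{1931 + 39645}{38902 - 5742} = \frac{41576}{33160} = 41576 \cdot \frac{1}{33160} = \frac{5197}{4145}$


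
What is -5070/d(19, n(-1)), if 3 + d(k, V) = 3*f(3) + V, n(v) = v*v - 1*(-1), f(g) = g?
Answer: -2535/4 ≈ -633.75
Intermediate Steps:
n(v) = 1 + v² (n(v) = v² + 1 = 1 + v²)
d(k, V) = 6 + V (d(k, V) = -3 + (3*3 + V) = -3 + (9 + V) = 6 + V)
-5070/d(19, n(-1)) = -5070/(6 + (1 + (-1)²)) = -5070/(6 + (1 + 1)) = -5070/(6 + 2) = -5070/8 = -5070*⅛ = -2535/4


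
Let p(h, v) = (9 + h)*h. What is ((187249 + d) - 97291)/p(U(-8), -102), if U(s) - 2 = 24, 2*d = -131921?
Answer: 9599/364 ≈ 26.371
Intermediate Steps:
d = -131921/2 (d = (½)*(-131921) = -131921/2 ≈ -65961.)
U(s) = 26 (U(s) = 2 + 24 = 26)
p(h, v) = h*(9 + h)
((187249 + d) - 97291)/p(U(-8), -102) = ((187249 - 131921/2) - 97291)/((26*(9 + 26))) = (242577/2 - 97291)/((26*35)) = (47995/2)/910 = (47995/2)*(1/910) = 9599/364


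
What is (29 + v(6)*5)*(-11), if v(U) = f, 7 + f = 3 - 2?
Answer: 11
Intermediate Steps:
f = -6 (f = -7 + (3 - 2) = -7 + 1 = -6)
v(U) = -6
(29 + v(6)*5)*(-11) = (29 - 6*5)*(-11) = (29 - 30)*(-11) = -1*(-11) = 11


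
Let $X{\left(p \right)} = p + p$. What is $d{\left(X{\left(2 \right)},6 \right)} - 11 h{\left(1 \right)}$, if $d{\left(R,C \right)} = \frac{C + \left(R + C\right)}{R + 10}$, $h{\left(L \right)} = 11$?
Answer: $- \frac{839}{7} \approx -119.86$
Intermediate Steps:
$X{\left(p \right)} = 2 p$
$d{\left(R,C \right)} = \frac{R + 2 C}{10 + R}$ ($d{\left(R,C \right)} = \frac{C + \left(C + R\right)}{10 + R} = \frac{R + 2 C}{10 + R}$)
$d{\left(X{\left(2 \right)},6 \right)} - 11 h{\left(1 \right)} = \frac{2 \cdot 2 + 2 \cdot 6}{10 + 2 \cdot 2} - 121 = \frac{4 + 12}{10 + 4} - 121 = \frac{1}{14} \cdot 16 - 121 = \frac{8}{7} - 121 = - \frac{839}{7}$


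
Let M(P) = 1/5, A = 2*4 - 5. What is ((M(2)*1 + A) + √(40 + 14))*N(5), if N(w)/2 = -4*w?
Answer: -128 - 120*√6 ≈ -421.94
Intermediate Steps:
A = 3 (A = 8 - 5 = 3)
M(P) = ⅕
N(w) = -8*w (N(w) = 2*(-4*w) = -8*w)
((M(2)*1 + A) + √(40 + 14))*N(5) = (((⅕)*1 + 3) + √(40 + 14))*(-8*5) = ((⅕ + 3) + √54)*(-40) = (16/5 + 3*√6)*(-40) = -128 - 120*√6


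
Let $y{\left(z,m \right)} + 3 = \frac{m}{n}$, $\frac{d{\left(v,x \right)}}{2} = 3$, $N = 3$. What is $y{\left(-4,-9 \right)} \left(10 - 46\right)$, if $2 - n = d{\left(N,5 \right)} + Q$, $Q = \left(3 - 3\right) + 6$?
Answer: $\frac{378}{5} \approx 75.6$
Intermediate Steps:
$Q = 6$ ($Q = 0 + 6 = 6$)
$d{\left(v,x \right)} = 6$ ($d{\left(v,x \right)} = 2 \cdot 3 = 6$)
$n = -10$ ($n = 2 - \left(6 + 6\right) = 2 - 12 = -10$)
$y{\left(z,m \right)} = -3 - \frac{m}{10}$ ($y{\left(z,m \right)} = -3 + \frac{m}{-10} = -3 + m \left(- \frac{1}{10}\right) = -3 - \frac{m}{10}$)
$y{\left(-4,-9 \right)} \left(10 - 46\right) = \left(-3 - - \frac{9}{10}\right) \left(10 - 46\right) = \left(-3 + \frac{9}{10}\right) \left(-36\right) = \left(- \frac{21}{10}\right) \left(-36\right) = \frac{378}{5}$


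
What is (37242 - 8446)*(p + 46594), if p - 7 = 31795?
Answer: 2257491216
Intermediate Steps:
p = 31802 (p = 7 + 31795 = 31802)
(37242 - 8446)*(p + 46594) = (37242 - 8446)*(31802 + 46594) = 28796*78396 = 2257491216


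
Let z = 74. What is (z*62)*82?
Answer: 376216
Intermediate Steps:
(z*62)*82 = (74*62)*82 = 4588*82 = 376216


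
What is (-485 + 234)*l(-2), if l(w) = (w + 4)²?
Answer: -1004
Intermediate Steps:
l(w) = (4 + w)²
(-485 + 234)*l(-2) = (-485 + 234)*(4 - 2)² = -251*2² = -251*4 = -1004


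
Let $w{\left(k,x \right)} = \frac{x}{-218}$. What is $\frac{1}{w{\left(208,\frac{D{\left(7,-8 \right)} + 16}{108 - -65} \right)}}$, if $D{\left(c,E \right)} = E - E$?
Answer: $- \frac{18857}{8} \approx -2357.1$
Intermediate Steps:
$D{\left(c,E \right)} = 0$
$w{\left(k,x \right)} = - \frac{x}{218}$ ($w{\left(k,x \right)} = x \left(- \frac{1}{218}\right) = - \frac{x}{218}$)
$\frac{1}{w{\left(208,\frac{D{\left(7,-8 \right)} + 16}{108 - -65} \right)}} = \frac{1}{\left(- \frac{1}{218}\right) \frac{0 + 16}{108 - -65}} = \frac{1}{\left(- \frac{1}{218}\right) \frac{16}{108 + 65}} = \frac{1}{\left(- \frac{1}{218}\right) \frac{16}{173}} = \frac{1}{- \frac{8}{18857}} = - \frac{18857}{8}$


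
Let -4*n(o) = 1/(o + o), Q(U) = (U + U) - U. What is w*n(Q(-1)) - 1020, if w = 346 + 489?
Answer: -7325/8 ≈ -915.63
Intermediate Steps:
Q(U) = U (Q(U) = 2*U - U = U)
w = 835
n(o) = -1/(8*o) (n(o) = -1/(4*(o + o)) = -1/(2*o)/4 = -1/(8*o))
w*n(Q(-1)) - 1020 = 835*(-1/8/(-1)) - 1020 = 835*(-1/8*(-1)) - 1020 = 835*(1/8) - 1020 = 835/8 - 1020 = -7325/8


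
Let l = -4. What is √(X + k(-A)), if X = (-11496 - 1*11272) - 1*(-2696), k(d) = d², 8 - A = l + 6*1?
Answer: 2*I*√5009 ≈ 141.55*I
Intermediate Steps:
A = 6 (A = 8 - (-4 + 6*1) = 8 - (-4 + 6) = 8 - 1*2 = 8 - 2 = 6)
X = -20072 (X = (-11496 - 11272) + 2696 = -22768 + 2696 = -20072)
√(X + k(-A)) = √(-20072 + (-1*6)²) = √(-20072 + (-6)²) = √(-20072 + 36) = √(-20036) = 2*I*√5009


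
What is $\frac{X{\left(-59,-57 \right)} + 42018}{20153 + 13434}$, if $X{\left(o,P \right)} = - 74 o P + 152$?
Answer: $- \frac{206692}{33587} \approx -6.1539$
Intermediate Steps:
$X{\left(o,P \right)} = 152 - 74 P o$ ($X{\left(o,P \right)} = - 74 P o + 152 = 152 - 74 P o$)
$\frac{X{\left(-59,-57 \right)} + 42018}{20153 + 13434} = \frac{\left(152 - \left(-4218\right) \left(-59\right)\right) + 42018}{20153 + 13434} = \frac{\left(152 - 248862\right) + 42018}{33587} = \left(-248710 + 42018\right) \frac{1}{33587} = \left(-206692\right) \frac{1}{33587} = - \frac{206692}{33587}$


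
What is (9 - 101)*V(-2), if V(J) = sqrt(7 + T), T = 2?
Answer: -276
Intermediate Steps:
V(J) = 3 (V(J) = sqrt(7 + 2) = sqrt(9) = 3)
(9 - 101)*V(-2) = (9 - 101)*3 = -92*3 = -276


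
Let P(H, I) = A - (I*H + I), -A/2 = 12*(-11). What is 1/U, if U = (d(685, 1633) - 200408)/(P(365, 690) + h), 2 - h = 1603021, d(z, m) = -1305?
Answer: 1855295/201713 ≈ 9.1977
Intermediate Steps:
A = 264 (A = -24*(-11) = -2*(-132) = 264)
h = -1603019 (h = 2 - 1*1603021 = 2 - 1603021 = -1603019)
P(H, I) = 264 - I - H*I (P(H, I) = 264 - (I*H + I) = 264 - (H*I + I) = 264 - (I + H*I) = 264 + (-I - H*I) = 264 - I - H*I)
U = 201713/1855295 (U = (-1305 - 200408)/((264 - 1*690 - 1*365*690) - 1603019) = -201713/((264 - 690 - 251850) - 1603019) = -201713/(-252276 - 1603019) = -201713/(-1855295) = -201713*(-1/1855295) = 201713/1855295 ≈ 0.10872)
1/U = 1/(201713/1855295) = 1855295/201713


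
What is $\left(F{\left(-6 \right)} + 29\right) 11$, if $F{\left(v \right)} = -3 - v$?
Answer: $352$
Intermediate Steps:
$\left(F{\left(-6 \right)} + 29\right) 11 = \left(\left(-3 - -6\right) + 29\right) 11 = \left(\left(-3 + 6\right) + 29\right) 11 = \left(3 + 29\right) 11 = 32 \cdot 11 = 352$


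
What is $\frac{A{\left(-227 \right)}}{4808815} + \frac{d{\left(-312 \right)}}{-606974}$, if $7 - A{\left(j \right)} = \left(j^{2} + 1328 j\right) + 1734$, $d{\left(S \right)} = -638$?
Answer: $\frac{15371897077}{291882567581} \approx 0.052665$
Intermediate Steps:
$A{\left(j \right)} = -1727 - j^{2} - 1328 j$ ($A{\left(j \right)} = 7 - \left(\left(j^{2} + 1328 j\right) + 1734\right) = 7 - \left(1734 + j^{2} + 1328 j\right) = -1727 - j^{2} - 1328 j$)
$\frac{A{\left(-227 \right)}}{4808815} + \frac{d{\left(-312 \right)}}{-606974} = \frac{-1727 - \left(-227\right)^{2} - -301456}{4808815} - \frac{638}{-606974} = \left(-1727 - 51529 + 301456\right) \frac{1}{4808815} - - \frac{319}{303487} = \left(-1727 - 51529 + 301456\right) \frac{1}{4808815} + \frac{319}{303487} = 248200 \cdot \frac{1}{4808815} + \frac{319}{303487} = \frac{49640}{961763} + \frac{319}{303487} = \frac{15371897077}{291882567581}$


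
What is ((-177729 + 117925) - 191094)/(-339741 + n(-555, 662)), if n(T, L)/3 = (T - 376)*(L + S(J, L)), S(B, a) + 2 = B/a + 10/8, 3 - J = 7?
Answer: 332188952/2895052275 ≈ 0.11474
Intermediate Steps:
J = -4 (J = 3 - 1*7 = 3 - 7 = -4)
S(B, a) = -¾ + B/a (S(B, a) = -2 + (B/a + 10/8) = -2 + (B/a + 10*(⅛)) = -2 + (B/a + 5/4) = -2 + (5/4 + B/a) = -¾ + B/a)
n(T, L) = 3*(-376 + T)*(-¾ + L - 4/L) (n(T, L) = 3*((T - 376)*(L + (-¾ - 4/L))) = 3*((-376 + T)*(-¾ + L - 4/L)) = 3*(-376 + T)*(-¾ + L - 4/L))
((-177729 + 117925) - 191094)/(-339741 + n(-555, 662)) = ((-177729 + 117925) - 191094)/(-339741 + (846 - 1128*662 + 4512/662 - 9/4*(-555) - 12*(-555)/662 + 3*662*(-555))) = (-59804 - 191094)/(-339741 + (846 - 746736 + 4512*(1/662) + 4995/4 - 12*(-555)*1/662 - 1102230)) = -250898/(-339741 + (846 - 746736 + 2256/331 + 4995/4 + 3330/331 - 1102230)) = -250898/(-339741 - 2445235191/1324) = -250898/(-2895052275/1324) = -250898*(-1324/2895052275) = 332188952/2895052275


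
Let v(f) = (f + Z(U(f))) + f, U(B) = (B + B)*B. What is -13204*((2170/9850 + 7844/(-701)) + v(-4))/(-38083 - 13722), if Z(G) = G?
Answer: 9138607236/2751582725 ≈ 3.3212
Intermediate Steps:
U(B) = 2*B² (U(B) = (2*B)*B = 2*B²)
v(f) = 2*f + 2*f² (v(f) = (f + 2*f²) + f = 2*f + 2*f²)
-13204*((2170/9850 + 7844/(-701)) + v(-4))/(-38083 - 13722) = -13204*((2170/9850 + 7844/(-701)) + 2*(-4)*(1 - 4))/(-38083 - 13722) = -13204/((-51805/((2170*(1/9850) + 7844*(-1/701)) + 2*(-4)*(-3)))) = -13204/((-51805/((217/985 - 7844/701) + 24))) = -13204/((-51805/(-7574223/690485 + 24))) = -13204/((-51805/8997417/690485)) = -13204/((-51805*690485/8997417)) = -13204/(-2751582725/692109) = -13204*(-692109/2751582725) = 9138607236/2751582725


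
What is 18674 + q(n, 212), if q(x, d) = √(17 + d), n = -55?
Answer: 18674 + √229 ≈ 18689.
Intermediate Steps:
18674 + q(n, 212) = 18674 + √(17 + 212) = 18674 + √229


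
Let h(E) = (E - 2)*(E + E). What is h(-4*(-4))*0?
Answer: 0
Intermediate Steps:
h(E) = 2*E*(-2 + E) (h(E) = (-2 + E)*(2*E) = 2*E*(-2 + E))
h(-4*(-4))*0 = (2*(-4*(-4))*(-2 - 4*(-4)))*0 = (2*16*(-2 + 16))*0 = (2*16*14)*0 = 448*0 = 0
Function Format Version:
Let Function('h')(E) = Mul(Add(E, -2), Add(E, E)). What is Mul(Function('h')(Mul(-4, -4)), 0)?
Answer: 0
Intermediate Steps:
Function('h')(E) = Mul(2, E, Add(-2, E)) (Function('h')(E) = Mul(Add(-2, E), Mul(2, E)) = Mul(2, E, Add(-2, E)))
Mul(Function('h')(Mul(-4, -4)), 0) = Mul(Mul(2, Mul(-4, -4), Add(-2, Mul(-4, -4))), 0) = Mul(Mul(2, 16, Add(-2, 16)), 0) = Mul(Mul(2, 16, 14), 0) = Mul(448, 0) = 0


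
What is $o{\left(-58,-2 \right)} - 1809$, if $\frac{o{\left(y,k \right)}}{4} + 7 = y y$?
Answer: $11619$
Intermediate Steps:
$o{\left(y,k \right)} = -28 + 4 y^{2}$ ($o{\left(y,k \right)} = -28 + 4 y y = -28 + 4 y^{2}$)
$o{\left(-58,-2 \right)} - 1809 = \left(-28 + 4 \left(-58\right)^{2}\right) - 1809 = \left(-28 + 4 \cdot 3364\right) - 1809 = \left(-28 + 13456\right) - 1809 = 13428 - 1809 = 11619$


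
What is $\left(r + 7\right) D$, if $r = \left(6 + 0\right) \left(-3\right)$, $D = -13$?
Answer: $143$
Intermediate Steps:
$r = -18$ ($r = 6 \left(-3\right) = -18$)
$\left(r + 7\right) D = \left(-18 + 7\right) \left(-13\right) = \left(-11\right) \left(-13\right) = 143$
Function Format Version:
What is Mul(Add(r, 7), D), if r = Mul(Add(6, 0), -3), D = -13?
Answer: 143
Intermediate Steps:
r = -18 (r = Mul(6, -3) = -18)
Mul(Add(r, 7), D) = Mul(Add(-18, 7), -13) = Mul(-11, -13) = 143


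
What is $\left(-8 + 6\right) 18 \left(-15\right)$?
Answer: $540$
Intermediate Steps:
$\left(-8 + 6\right) 18 \left(-15\right) = \left(-2\right) 18 \left(-15\right) = \left(-36\right) \left(-15\right) = 540$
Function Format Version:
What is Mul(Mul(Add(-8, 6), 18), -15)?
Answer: 540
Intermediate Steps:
Mul(Mul(Add(-8, 6), 18), -15) = Mul(Mul(-2, 18), -15) = Mul(-36, -15) = 540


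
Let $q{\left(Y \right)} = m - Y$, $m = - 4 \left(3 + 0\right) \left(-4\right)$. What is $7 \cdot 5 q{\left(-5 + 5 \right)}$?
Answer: $1680$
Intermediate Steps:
$m = 48$ ($m = - 4 \cdot 3 \left(-4\right) = \left(-4\right) \left(-12\right) = 48$)
$q{\left(Y \right)} = 48 - Y$
$7 \cdot 5 q{\left(-5 + 5 \right)} = 7 \cdot 5 \left(48 - \left(-5 + 5\right)\right) = 35 \left(48 - 0\right) = 35 \left(48 + 0\right) = 35 \cdot 48 = 1680$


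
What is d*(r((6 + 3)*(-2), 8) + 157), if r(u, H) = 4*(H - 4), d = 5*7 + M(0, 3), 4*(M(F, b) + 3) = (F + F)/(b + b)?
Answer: 5536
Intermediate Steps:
M(F, b) = -3 + F/(4*b) (M(F, b) = -3 + ((F + F)/(b + b))/4 = -3 + ((2*F)/((2*b)))/4 = -3 + ((2*F)*(1/(2*b)))/4 = -3 + (F/b)/4 = -3 + F/(4*b))
d = 32 (d = 5*7 + (-3 + (¼)*0/3) = 35 + (-3 + (¼)*0*(⅓)) = 35 + (-3 + 0) = 35 - 3 = 32)
r(u, H) = -16 + 4*H (r(u, H) = 4*(-4 + H) = -16 + 4*H)
d*(r((6 + 3)*(-2), 8) + 157) = 32*((-16 + 4*8) + 157) = 32*((-16 + 32) + 157) = 32*(16 + 157) = 32*173 = 5536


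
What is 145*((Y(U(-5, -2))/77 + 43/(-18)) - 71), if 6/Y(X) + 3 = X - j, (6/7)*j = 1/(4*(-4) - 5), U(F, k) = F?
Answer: -2109383875/198198 ≈ -10643.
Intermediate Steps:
j = -1/18 (j = 7/(6*(4*(-4) - 5)) = 7/(6*(-16 - 5)) = (7/6)/(-21) = (7/6)*(-1/21) = -1/18 ≈ -0.055556)
Y(X) = 6/(-53/18 + X) (Y(X) = 6/(-3 + (X - 1*(-1/18))) = 6/(-3 + (X + 1/18)) = 6/(-3 + (1/18 + X)) = 6/(-53/18 + X))
145*((Y(U(-5, -2))/77 + 43/(-18)) - 71) = 145*(((108/(-53 + 18*(-5)))/77 + 43/(-18)) - 71) = 145*(((108/(-53 - 90))*(1/77) + 43*(-1/18)) - 71) = 145*(((108/(-143))*(1/77) - 43/18) - 71) = 145*(((108*(-1/143))*(1/77) - 43/18) - 71) = 145*((-108/143*1/77 - 43/18) - 71) = 145*((-108/11011 - 43/18) - 71) = 145*(-475417/198198 - 71) = 145*(-14547475/198198) = -2109383875/198198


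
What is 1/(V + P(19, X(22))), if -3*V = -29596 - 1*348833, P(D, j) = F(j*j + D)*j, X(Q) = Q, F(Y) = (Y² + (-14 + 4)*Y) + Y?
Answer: 1/5592747 ≈ 1.7880e-7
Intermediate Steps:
F(Y) = Y² - 9*Y (F(Y) = (Y² - 10*Y) + Y = Y² - 9*Y)
P(D, j) = j*(D + j²)*(-9 + D + j²) (P(D, j) = ((j*j + D)*(-9 + (j*j + D)))*j = ((j² + D)*(-9 + (j² + D)))*j = ((D + j²)*(-9 + (D + j²)))*j = ((D + j²)*(-9 + D + j²))*j = j*(D + j²)*(-9 + D + j²))
V = 126143 (V = -(-29596 - 1*348833)/3 = -(-29596 - 348833)/3 = -⅓*(-378429) = 126143)
1/(V + P(19, X(22))) = 1/(126143 + 22*(19 + 22²)*(-9 + 19 + 22²)) = 1/(126143 + 22*(19 + 484)*(-9 + 19 + 484)) = 1/(126143 + 22*503*494) = 1/(126143 + 5466604) = 1/5592747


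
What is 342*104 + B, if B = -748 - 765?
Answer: 34055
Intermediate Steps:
B = -1513
342*104 + B = 342*104 - 1513 = 35568 - 1513 = 34055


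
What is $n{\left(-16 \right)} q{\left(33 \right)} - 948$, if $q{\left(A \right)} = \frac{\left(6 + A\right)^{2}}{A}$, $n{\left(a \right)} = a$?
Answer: $- \frac{18540}{11} \approx -1685.5$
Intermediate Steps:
$q{\left(A \right)} = \frac{\left(6 + A\right)^{2}}{A}$
$n{\left(-16 \right)} q{\left(33 \right)} - 948 = - 16 \frac{\left(6 + 33\right)^{2}}{33} - 948 = - 16 \frac{39^{2}}{33} - 948 = - 16 \cdot \frac{1}{33} \cdot 1521 - 948 = \left(-16\right) \frac{507}{11} - 948 = - \frac{8112}{11} - 948 = - \frac{18540}{11}$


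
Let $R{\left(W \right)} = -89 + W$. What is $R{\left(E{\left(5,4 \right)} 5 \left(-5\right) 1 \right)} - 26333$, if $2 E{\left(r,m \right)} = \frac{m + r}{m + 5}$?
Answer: $- \frac{52869}{2} \approx -26435.0$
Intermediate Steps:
$E{\left(r,m \right)} = \frac{m + r}{2 \left(5 + m\right)}$ ($E{\left(r,m \right)} = \frac{\left(m + r\right) \frac{1}{m + 5}}{2} = \frac{\left(m + r\right) \frac{1}{5 + m}}{2} = \frac{\frac{1}{5 + m} \left(m + r\right)}{2} = \frac{m + r}{2 \left(5 + m\right)}$)
$R{\left(E{\left(5,4 \right)} 5 \left(-5\right) 1 \right)} - 26333 = \left(-89 + \frac{4 + 5}{2 \left(5 + 4\right)} 5 \left(-5\right) 1\right) - 26333 = \left(-89 + \frac{1}{2} \cdot \frac{1}{9} \cdot 9 \cdot 5 \left(-5\right) 1\right) - 26333 = \left(-89 + \frac{1}{2} \cdot 5 \left(-5\right) 1\right) - 26333 = \left(-89 + \frac{5}{2} \left(-5\right) 1\right) - 26333 = \left(-89 - \frac{25}{2}\right) - 26333 = - \frac{203}{2} - 26333 = - \frac{52869}{2}$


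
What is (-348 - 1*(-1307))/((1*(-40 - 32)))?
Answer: -959/72 ≈ -13.319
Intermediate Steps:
(-348 - 1*(-1307))/((1*(-40 - 32))) = (-348 + 1307)/((1*(-72))) = 959/(-72) = 959*(-1/72) = -959/72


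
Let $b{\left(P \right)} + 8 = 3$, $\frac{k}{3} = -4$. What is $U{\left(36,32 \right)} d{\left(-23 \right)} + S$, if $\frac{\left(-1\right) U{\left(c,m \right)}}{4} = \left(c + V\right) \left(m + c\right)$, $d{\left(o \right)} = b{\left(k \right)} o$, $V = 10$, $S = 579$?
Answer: $-1438301$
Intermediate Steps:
$k = -12$ ($k = 3 \left(-4\right) = -12$)
$b{\left(P \right)} = -5$ ($b{\left(P \right)} = -8 + 3 = -5$)
$d{\left(o \right)} = - 5 o$
$U{\left(c,m \right)} = - 4 \left(10 + c\right) \left(c + m\right)$ ($U{\left(c,m \right)} = - 4 \left(c + 10\right) \left(m + c\right) = - 4 \left(10 + c\right) \left(c + m\right)$)
$U{\left(36,32 \right)} d{\left(-23 \right)} + S = \left(\left(-40\right) 36 - 1280 - 4 \cdot 36^{2} - 144 \cdot 32\right) \left(\left(-5\right) \left(-23\right)\right) + 579 = \left(-1440 - 1280 - 5184 - 4608\right) 115 + 579 = \left(-12512\right) 115 + 579 = -1438880 + 579 = -1438301$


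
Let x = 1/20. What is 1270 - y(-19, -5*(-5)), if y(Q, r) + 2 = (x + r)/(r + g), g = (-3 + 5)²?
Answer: 737259/580 ≈ 1271.1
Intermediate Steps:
x = 1/20 ≈ 0.050000
g = 4 (g = 2² = 4)
y(Q, r) = -2 + (1/20 + r)/(4 + r) (y(Q, r) = -2 + (1/20 + r)/(r + 4) = -2 + (1/20 + r)/(4 + r))
1270 - y(-19, -5*(-5)) = 1270 - (-159/20 - (-5)*(-5))/(4 - 5*(-5)) = 1270 - (-159/20 - 1*25)/(4 + 25) = 1270 - (-159/20 - 25)/29 = 1270 - (-659)/(29*20) = 1270 - 1*(-659/580) = 1270 + 659/580 = 737259/580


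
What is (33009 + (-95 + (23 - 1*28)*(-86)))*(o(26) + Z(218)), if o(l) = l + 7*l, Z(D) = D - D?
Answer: 6935552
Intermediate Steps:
Z(D) = 0
o(l) = 8*l
(33009 + (-95 + (23 - 1*28)*(-86)))*(o(26) + Z(218)) = (33009 + (-95 + (23 - 1*28)*(-86)))*(8*26 + 0) = (33009 + (-95 + (23 - 28)*(-86)))*(208 + 0) = (33009 + (-95 - 5*(-86)))*208 = (33009 + (-95 + 430))*208 = (33009 + 335)*208 = 33344*208 = 6935552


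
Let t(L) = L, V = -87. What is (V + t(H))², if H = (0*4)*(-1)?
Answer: 7569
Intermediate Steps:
H = 0 (H = 0*(-1) = 0)
(V + t(H))² = (-87 + 0)² = (-87)² = 7569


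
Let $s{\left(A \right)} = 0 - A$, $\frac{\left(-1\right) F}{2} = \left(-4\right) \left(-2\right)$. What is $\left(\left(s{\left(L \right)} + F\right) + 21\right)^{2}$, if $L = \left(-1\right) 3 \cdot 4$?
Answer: $289$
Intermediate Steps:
$L = -12$ ($L = \left(-3\right) 4 = -12$)
$F = -16$ ($F = - 2 \left(\left(-4\right) \left(-2\right)\right) = \left(-2\right) 8 = -16$)
$s{\left(A \right)} = - A$
$\left(\left(s{\left(L \right)} + F\right) + 21\right)^{2} = \left(\left(\left(-1\right) \left(-12\right) - 16\right) + 21\right)^{2} = \left(\left(12 - 16\right) + 21\right)^{2} = \left(-4 + 21\right)^{2} = 17^{2} = 289$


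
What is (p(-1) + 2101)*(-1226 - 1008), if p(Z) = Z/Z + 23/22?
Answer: -51680239/11 ≈ -4.6982e+6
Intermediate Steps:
p(Z) = 45/22 (p(Z) = 1 + 23*(1/22) = 1 + 23/22 = 45/22)
(p(-1) + 2101)*(-1226 - 1008) = (45/22 + 2101)*(-1226 - 1008) = (46267/22)*(-2234) = -51680239/11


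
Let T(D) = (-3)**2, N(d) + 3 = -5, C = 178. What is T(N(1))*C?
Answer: 1602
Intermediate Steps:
N(d) = -8 (N(d) = -3 - 5 = -8)
T(D) = 9
T(N(1))*C = 9*178 = 1602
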